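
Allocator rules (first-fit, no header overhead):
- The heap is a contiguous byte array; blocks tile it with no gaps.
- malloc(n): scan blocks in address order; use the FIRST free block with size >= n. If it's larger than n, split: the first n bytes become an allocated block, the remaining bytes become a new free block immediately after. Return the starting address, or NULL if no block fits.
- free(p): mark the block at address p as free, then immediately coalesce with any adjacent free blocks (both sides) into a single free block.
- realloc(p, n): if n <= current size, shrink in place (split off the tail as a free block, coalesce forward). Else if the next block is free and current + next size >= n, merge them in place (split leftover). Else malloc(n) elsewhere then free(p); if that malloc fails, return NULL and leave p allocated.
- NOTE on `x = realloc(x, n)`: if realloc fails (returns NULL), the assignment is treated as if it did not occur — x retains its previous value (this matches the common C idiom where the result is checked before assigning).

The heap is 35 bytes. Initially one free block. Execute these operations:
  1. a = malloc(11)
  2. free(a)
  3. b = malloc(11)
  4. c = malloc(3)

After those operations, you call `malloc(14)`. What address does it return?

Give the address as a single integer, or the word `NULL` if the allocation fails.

Op 1: a = malloc(11) -> a = 0; heap: [0-10 ALLOC][11-34 FREE]
Op 2: free(a) -> (freed a); heap: [0-34 FREE]
Op 3: b = malloc(11) -> b = 0; heap: [0-10 ALLOC][11-34 FREE]
Op 4: c = malloc(3) -> c = 11; heap: [0-10 ALLOC][11-13 ALLOC][14-34 FREE]
malloc(14): first-fit scan over [0-10 ALLOC][11-13 ALLOC][14-34 FREE] -> 14

Answer: 14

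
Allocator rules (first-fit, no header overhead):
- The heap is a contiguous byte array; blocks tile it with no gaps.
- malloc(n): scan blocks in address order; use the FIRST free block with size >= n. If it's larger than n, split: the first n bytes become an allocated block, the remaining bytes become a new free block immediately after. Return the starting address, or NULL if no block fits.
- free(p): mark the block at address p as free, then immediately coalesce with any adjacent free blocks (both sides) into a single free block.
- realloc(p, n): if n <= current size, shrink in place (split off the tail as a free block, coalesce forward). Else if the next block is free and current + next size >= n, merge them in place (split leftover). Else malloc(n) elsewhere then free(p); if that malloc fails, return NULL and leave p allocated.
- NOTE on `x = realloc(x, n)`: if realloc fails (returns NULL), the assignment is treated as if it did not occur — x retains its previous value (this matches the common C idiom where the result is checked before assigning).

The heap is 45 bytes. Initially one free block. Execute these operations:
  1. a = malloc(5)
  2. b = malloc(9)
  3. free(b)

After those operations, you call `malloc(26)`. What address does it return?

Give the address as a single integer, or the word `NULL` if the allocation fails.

Answer: 5

Derivation:
Op 1: a = malloc(5) -> a = 0; heap: [0-4 ALLOC][5-44 FREE]
Op 2: b = malloc(9) -> b = 5; heap: [0-4 ALLOC][5-13 ALLOC][14-44 FREE]
Op 3: free(b) -> (freed b); heap: [0-4 ALLOC][5-44 FREE]
malloc(26): first-fit scan over [0-4 ALLOC][5-44 FREE] -> 5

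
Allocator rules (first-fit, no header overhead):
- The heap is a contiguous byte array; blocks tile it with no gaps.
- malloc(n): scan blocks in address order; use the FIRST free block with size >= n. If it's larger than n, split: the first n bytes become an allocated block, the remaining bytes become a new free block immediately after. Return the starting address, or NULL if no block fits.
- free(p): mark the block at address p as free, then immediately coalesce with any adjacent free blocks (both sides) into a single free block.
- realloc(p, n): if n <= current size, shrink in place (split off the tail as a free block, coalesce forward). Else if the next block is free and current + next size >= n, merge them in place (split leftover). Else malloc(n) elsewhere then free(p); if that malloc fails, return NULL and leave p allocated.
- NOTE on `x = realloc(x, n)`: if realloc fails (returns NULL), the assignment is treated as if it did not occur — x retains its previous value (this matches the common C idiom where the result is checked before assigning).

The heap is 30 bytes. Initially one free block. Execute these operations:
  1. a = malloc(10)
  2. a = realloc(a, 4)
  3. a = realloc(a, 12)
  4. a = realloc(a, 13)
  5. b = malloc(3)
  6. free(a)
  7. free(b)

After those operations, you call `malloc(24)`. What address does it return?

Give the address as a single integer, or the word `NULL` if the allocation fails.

Op 1: a = malloc(10) -> a = 0; heap: [0-9 ALLOC][10-29 FREE]
Op 2: a = realloc(a, 4) -> a = 0; heap: [0-3 ALLOC][4-29 FREE]
Op 3: a = realloc(a, 12) -> a = 0; heap: [0-11 ALLOC][12-29 FREE]
Op 4: a = realloc(a, 13) -> a = 0; heap: [0-12 ALLOC][13-29 FREE]
Op 5: b = malloc(3) -> b = 13; heap: [0-12 ALLOC][13-15 ALLOC][16-29 FREE]
Op 6: free(a) -> (freed a); heap: [0-12 FREE][13-15 ALLOC][16-29 FREE]
Op 7: free(b) -> (freed b); heap: [0-29 FREE]
malloc(24): first-fit scan over [0-29 FREE] -> 0

Answer: 0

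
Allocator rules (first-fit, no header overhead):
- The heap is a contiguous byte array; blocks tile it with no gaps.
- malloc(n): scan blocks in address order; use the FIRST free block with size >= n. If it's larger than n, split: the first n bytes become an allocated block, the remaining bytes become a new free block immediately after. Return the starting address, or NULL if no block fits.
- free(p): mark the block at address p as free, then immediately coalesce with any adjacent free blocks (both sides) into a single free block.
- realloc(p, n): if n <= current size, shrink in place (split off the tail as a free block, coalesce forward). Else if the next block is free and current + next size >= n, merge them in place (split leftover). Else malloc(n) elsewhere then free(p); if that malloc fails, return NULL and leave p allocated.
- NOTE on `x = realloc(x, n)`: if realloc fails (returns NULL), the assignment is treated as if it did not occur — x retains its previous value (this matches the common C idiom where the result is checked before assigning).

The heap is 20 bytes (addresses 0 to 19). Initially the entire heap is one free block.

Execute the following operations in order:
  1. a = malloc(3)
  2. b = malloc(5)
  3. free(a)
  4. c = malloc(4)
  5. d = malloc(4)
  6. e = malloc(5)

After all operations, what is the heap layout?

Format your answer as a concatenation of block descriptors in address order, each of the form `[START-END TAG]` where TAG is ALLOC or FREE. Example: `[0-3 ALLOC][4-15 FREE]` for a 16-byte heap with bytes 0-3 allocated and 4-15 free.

Answer: [0-2 FREE][3-7 ALLOC][8-11 ALLOC][12-15 ALLOC][16-19 FREE]

Derivation:
Op 1: a = malloc(3) -> a = 0; heap: [0-2 ALLOC][3-19 FREE]
Op 2: b = malloc(5) -> b = 3; heap: [0-2 ALLOC][3-7 ALLOC][8-19 FREE]
Op 3: free(a) -> (freed a); heap: [0-2 FREE][3-7 ALLOC][8-19 FREE]
Op 4: c = malloc(4) -> c = 8; heap: [0-2 FREE][3-7 ALLOC][8-11 ALLOC][12-19 FREE]
Op 5: d = malloc(4) -> d = 12; heap: [0-2 FREE][3-7 ALLOC][8-11 ALLOC][12-15 ALLOC][16-19 FREE]
Op 6: e = malloc(5) -> e = NULL; heap: [0-2 FREE][3-7 ALLOC][8-11 ALLOC][12-15 ALLOC][16-19 FREE]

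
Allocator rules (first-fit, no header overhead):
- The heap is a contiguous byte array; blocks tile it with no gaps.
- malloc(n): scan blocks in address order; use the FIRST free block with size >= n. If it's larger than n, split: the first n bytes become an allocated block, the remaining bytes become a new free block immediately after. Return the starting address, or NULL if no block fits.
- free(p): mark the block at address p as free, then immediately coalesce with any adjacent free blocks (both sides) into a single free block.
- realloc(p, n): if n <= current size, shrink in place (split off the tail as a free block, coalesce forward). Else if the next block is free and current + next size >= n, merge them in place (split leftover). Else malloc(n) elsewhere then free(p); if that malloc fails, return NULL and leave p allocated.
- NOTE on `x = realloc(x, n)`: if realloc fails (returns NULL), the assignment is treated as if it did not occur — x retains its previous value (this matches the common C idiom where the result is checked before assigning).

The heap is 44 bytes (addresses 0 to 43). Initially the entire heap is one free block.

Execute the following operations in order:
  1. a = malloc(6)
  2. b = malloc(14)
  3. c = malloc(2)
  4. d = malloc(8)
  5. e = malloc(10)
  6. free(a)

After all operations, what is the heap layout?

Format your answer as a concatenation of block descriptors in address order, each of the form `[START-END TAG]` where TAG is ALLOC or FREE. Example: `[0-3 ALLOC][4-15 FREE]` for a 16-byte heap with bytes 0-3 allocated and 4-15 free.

Op 1: a = malloc(6) -> a = 0; heap: [0-5 ALLOC][6-43 FREE]
Op 2: b = malloc(14) -> b = 6; heap: [0-5 ALLOC][6-19 ALLOC][20-43 FREE]
Op 3: c = malloc(2) -> c = 20; heap: [0-5 ALLOC][6-19 ALLOC][20-21 ALLOC][22-43 FREE]
Op 4: d = malloc(8) -> d = 22; heap: [0-5 ALLOC][6-19 ALLOC][20-21 ALLOC][22-29 ALLOC][30-43 FREE]
Op 5: e = malloc(10) -> e = 30; heap: [0-5 ALLOC][6-19 ALLOC][20-21 ALLOC][22-29 ALLOC][30-39 ALLOC][40-43 FREE]
Op 6: free(a) -> (freed a); heap: [0-5 FREE][6-19 ALLOC][20-21 ALLOC][22-29 ALLOC][30-39 ALLOC][40-43 FREE]

Answer: [0-5 FREE][6-19 ALLOC][20-21 ALLOC][22-29 ALLOC][30-39 ALLOC][40-43 FREE]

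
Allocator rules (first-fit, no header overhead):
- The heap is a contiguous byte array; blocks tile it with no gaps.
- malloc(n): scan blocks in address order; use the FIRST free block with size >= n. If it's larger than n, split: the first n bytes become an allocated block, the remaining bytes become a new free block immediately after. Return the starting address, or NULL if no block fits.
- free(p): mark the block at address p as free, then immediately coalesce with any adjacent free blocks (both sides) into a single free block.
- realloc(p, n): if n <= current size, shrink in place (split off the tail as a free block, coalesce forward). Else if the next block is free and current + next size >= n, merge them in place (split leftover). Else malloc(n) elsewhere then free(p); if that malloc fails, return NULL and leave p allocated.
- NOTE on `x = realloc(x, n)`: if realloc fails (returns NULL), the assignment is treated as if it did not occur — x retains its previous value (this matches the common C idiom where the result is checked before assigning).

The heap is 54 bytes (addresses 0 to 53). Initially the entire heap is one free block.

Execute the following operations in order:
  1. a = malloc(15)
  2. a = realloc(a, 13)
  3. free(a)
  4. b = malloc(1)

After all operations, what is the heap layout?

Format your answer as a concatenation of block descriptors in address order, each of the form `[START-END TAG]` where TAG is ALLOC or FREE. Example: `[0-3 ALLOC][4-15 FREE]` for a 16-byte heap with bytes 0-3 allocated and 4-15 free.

Answer: [0-0 ALLOC][1-53 FREE]

Derivation:
Op 1: a = malloc(15) -> a = 0; heap: [0-14 ALLOC][15-53 FREE]
Op 2: a = realloc(a, 13) -> a = 0; heap: [0-12 ALLOC][13-53 FREE]
Op 3: free(a) -> (freed a); heap: [0-53 FREE]
Op 4: b = malloc(1) -> b = 0; heap: [0-0 ALLOC][1-53 FREE]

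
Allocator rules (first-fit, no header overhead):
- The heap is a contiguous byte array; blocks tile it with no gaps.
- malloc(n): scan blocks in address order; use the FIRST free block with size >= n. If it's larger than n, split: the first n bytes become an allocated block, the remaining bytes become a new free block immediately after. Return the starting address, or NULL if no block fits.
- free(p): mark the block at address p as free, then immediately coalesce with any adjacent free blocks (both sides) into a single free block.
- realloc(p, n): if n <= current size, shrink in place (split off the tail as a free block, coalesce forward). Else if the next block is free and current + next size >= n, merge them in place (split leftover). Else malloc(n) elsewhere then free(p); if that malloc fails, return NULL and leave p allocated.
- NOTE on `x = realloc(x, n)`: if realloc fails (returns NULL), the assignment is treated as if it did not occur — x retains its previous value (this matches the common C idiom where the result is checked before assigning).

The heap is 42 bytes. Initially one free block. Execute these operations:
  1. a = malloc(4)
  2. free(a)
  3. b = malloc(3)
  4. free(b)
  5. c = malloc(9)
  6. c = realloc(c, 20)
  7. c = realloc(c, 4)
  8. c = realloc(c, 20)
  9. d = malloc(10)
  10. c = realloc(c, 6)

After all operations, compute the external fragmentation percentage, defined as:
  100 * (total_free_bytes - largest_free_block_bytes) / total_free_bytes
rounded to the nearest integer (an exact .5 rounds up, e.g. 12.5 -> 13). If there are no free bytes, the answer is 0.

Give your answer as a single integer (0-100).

Answer: 46

Derivation:
Op 1: a = malloc(4) -> a = 0; heap: [0-3 ALLOC][4-41 FREE]
Op 2: free(a) -> (freed a); heap: [0-41 FREE]
Op 3: b = malloc(3) -> b = 0; heap: [0-2 ALLOC][3-41 FREE]
Op 4: free(b) -> (freed b); heap: [0-41 FREE]
Op 5: c = malloc(9) -> c = 0; heap: [0-8 ALLOC][9-41 FREE]
Op 6: c = realloc(c, 20) -> c = 0; heap: [0-19 ALLOC][20-41 FREE]
Op 7: c = realloc(c, 4) -> c = 0; heap: [0-3 ALLOC][4-41 FREE]
Op 8: c = realloc(c, 20) -> c = 0; heap: [0-19 ALLOC][20-41 FREE]
Op 9: d = malloc(10) -> d = 20; heap: [0-19 ALLOC][20-29 ALLOC][30-41 FREE]
Op 10: c = realloc(c, 6) -> c = 0; heap: [0-5 ALLOC][6-19 FREE][20-29 ALLOC][30-41 FREE]
Free blocks: [14 12] total_free=26 largest=14 -> 100*(26-14)/26 = 1200/26 ≈ 46.154 -> rounds to 46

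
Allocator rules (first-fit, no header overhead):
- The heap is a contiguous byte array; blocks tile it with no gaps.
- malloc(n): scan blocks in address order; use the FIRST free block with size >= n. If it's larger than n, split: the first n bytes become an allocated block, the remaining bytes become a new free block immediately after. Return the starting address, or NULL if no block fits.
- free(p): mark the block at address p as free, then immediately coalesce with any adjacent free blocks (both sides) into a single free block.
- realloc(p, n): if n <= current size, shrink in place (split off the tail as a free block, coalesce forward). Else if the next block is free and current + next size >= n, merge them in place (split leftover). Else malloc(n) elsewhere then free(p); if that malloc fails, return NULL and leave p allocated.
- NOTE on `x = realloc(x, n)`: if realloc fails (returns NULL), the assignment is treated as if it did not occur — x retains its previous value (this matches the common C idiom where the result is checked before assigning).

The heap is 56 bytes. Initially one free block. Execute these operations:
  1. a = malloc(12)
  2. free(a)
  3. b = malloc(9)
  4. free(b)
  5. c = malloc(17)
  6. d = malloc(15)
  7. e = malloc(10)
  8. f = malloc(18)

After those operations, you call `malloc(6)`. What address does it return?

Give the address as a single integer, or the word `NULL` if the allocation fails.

Op 1: a = malloc(12) -> a = 0; heap: [0-11 ALLOC][12-55 FREE]
Op 2: free(a) -> (freed a); heap: [0-55 FREE]
Op 3: b = malloc(9) -> b = 0; heap: [0-8 ALLOC][9-55 FREE]
Op 4: free(b) -> (freed b); heap: [0-55 FREE]
Op 5: c = malloc(17) -> c = 0; heap: [0-16 ALLOC][17-55 FREE]
Op 6: d = malloc(15) -> d = 17; heap: [0-16 ALLOC][17-31 ALLOC][32-55 FREE]
Op 7: e = malloc(10) -> e = 32; heap: [0-16 ALLOC][17-31 ALLOC][32-41 ALLOC][42-55 FREE]
Op 8: f = malloc(18) -> f = NULL; heap: [0-16 ALLOC][17-31 ALLOC][32-41 ALLOC][42-55 FREE]
malloc(6): first-fit scan over [0-16 ALLOC][17-31 ALLOC][32-41 ALLOC][42-55 FREE] -> 42

Answer: 42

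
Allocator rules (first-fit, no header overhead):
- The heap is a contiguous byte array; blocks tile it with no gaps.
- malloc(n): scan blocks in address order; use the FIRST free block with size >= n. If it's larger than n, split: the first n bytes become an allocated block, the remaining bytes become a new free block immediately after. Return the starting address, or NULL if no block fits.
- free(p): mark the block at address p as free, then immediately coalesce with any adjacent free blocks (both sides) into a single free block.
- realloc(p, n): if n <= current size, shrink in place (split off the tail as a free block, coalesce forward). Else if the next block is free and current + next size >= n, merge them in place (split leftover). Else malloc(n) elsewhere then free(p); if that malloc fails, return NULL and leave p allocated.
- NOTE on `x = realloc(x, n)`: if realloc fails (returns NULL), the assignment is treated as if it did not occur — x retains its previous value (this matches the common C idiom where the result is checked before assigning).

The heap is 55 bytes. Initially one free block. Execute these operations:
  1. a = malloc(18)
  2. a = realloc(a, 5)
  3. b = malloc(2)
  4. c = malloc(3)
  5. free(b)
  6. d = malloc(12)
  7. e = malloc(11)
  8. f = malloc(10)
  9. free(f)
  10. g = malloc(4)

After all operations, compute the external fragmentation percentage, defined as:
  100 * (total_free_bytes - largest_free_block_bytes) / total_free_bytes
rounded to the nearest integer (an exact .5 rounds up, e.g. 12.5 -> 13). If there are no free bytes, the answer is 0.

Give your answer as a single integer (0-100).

Op 1: a = malloc(18) -> a = 0; heap: [0-17 ALLOC][18-54 FREE]
Op 2: a = realloc(a, 5) -> a = 0; heap: [0-4 ALLOC][5-54 FREE]
Op 3: b = malloc(2) -> b = 5; heap: [0-4 ALLOC][5-6 ALLOC][7-54 FREE]
Op 4: c = malloc(3) -> c = 7; heap: [0-4 ALLOC][5-6 ALLOC][7-9 ALLOC][10-54 FREE]
Op 5: free(b) -> (freed b); heap: [0-4 ALLOC][5-6 FREE][7-9 ALLOC][10-54 FREE]
Op 6: d = malloc(12) -> d = 10; heap: [0-4 ALLOC][5-6 FREE][7-9 ALLOC][10-21 ALLOC][22-54 FREE]
Op 7: e = malloc(11) -> e = 22; heap: [0-4 ALLOC][5-6 FREE][7-9 ALLOC][10-21 ALLOC][22-32 ALLOC][33-54 FREE]
Op 8: f = malloc(10) -> f = 33; heap: [0-4 ALLOC][5-6 FREE][7-9 ALLOC][10-21 ALLOC][22-32 ALLOC][33-42 ALLOC][43-54 FREE]
Op 9: free(f) -> (freed f); heap: [0-4 ALLOC][5-6 FREE][7-9 ALLOC][10-21 ALLOC][22-32 ALLOC][33-54 FREE]
Op 10: g = malloc(4) -> g = 33; heap: [0-4 ALLOC][5-6 FREE][7-9 ALLOC][10-21 ALLOC][22-32 ALLOC][33-36 ALLOC][37-54 FREE]
Free blocks: [2 18] total_free=20 largest=18 -> 100*(20-18)/20 = 200/20 = 10

Answer: 10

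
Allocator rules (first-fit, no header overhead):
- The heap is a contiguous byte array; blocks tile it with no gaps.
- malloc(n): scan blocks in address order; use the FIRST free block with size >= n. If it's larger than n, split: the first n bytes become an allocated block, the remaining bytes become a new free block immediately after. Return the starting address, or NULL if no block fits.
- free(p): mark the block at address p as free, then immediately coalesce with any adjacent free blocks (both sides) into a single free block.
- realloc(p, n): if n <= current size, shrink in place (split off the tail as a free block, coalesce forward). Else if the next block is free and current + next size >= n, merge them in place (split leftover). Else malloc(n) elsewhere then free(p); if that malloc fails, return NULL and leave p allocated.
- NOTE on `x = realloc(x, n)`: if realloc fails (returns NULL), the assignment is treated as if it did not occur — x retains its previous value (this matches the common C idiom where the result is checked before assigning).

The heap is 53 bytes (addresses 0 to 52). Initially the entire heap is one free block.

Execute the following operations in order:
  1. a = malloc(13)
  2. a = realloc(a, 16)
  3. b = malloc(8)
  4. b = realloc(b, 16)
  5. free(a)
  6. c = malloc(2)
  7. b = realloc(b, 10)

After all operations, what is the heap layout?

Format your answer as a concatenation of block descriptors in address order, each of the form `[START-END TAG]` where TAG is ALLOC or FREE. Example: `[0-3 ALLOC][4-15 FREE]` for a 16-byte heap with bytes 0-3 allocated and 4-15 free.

Answer: [0-1 ALLOC][2-15 FREE][16-25 ALLOC][26-52 FREE]

Derivation:
Op 1: a = malloc(13) -> a = 0; heap: [0-12 ALLOC][13-52 FREE]
Op 2: a = realloc(a, 16) -> a = 0; heap: [0-15 ALLOC][16-52 FREE]
Op 3: b = malloc(8) -> b = 16; heap: [0-15 ALLOC][16-23 ALLOC][24-52 FREE]
Op 4: b = realloc(b, 16) -> b = 16; heap: [0-15 ALLOC][16-31 ALLOC][32-52 FREE]
Op 5: free(a) -> (freed a); heap: [0-15 FREE][16-31 ALLOC][32-52 FREE]
Op 6: c = malloc(2) -> c = 0; heap: [0-1 ALLOC][2-15 FREE][16-31 ALLOC][32-52 FREE]
Op 7: b = realloc(b, 10) -> b = 16; heap: [0-1 ALLOC][2-15 FREE][16-25 ALLOC][26-52 FREE]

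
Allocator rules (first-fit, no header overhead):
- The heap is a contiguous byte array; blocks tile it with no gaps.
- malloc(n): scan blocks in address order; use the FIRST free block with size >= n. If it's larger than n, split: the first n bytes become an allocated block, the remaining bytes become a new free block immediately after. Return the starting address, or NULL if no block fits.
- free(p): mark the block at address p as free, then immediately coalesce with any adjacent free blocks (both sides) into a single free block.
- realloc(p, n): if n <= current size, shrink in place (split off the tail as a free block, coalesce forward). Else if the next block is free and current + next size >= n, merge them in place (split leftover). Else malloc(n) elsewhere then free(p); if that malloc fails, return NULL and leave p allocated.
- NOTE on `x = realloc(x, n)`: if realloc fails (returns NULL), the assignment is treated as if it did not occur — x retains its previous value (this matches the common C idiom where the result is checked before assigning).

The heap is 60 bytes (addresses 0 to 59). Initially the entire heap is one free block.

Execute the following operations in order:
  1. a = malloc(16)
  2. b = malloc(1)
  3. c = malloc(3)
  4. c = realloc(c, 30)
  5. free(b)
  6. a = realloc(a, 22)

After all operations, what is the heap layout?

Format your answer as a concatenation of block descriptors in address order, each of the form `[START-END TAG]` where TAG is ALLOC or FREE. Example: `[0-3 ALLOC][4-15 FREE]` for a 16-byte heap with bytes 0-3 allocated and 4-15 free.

Op 1: a = malloc(16) -> a = 0; heap: [0-15 ALLOC][16-59 FREE]
Op 2: b = malloc(1) -> b = 16; heap: [0-15 ALLOC][16-16 ALLOC][17-59 FREE]
Op 3: c = malloc(3) -> c = 17; heap: [0-15 ALLOC][16-16 ALLOC][17-19 ALLOC][20-59 FREE]
Op 4: c = realloc(c, 30) -> c = 17; heap: [0-15 ALLOC][16-16 ALLOC][17-46 ALLOC][47-59 FREE]
Op 5: free(b) -> (freed b); heap: [0-15 ALLOC][16-16 FREE][17-46 ALLOC][47-59 FREE]
Op 6: a = realloc(a, 22) -> NULL (a unchanged); heap: [0-15 ALLOC][16-16 FREE][17-46 ALLOC][47-59 FREE]

Answer: [0-15 ALLOC][16-16 FREE][17-46 ALLOC][47-59 FREE]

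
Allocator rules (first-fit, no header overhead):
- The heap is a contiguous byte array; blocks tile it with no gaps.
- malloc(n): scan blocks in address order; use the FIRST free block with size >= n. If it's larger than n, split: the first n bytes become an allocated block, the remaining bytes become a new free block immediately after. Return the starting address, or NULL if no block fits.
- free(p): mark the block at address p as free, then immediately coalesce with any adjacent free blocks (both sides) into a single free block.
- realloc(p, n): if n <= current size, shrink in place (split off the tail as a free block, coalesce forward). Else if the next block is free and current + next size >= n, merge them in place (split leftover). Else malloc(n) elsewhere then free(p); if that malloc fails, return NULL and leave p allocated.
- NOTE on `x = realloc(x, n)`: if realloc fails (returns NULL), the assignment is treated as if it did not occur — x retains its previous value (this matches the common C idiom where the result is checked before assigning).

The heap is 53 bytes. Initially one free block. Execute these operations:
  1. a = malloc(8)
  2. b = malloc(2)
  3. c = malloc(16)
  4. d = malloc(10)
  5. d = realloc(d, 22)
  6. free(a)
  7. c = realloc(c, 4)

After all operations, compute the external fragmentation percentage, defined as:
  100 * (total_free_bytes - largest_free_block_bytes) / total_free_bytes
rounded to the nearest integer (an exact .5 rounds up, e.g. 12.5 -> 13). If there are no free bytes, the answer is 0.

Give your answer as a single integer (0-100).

Op 1: a = malloc(8) -> a = 0; heap: [0-7 ALLOC][8-52 FREE]
Op 2: b = malloc(2) -> b = 8; heap: [0-7 ALLOC][8-9 ALLOC][10-52 FREE]
Op 3: c = malloc(16) -> c = 10; heap: [0-7 ALLOC][8-9 ALLOC][10-25 ALLOC][26-52 FREE]
Op 4: d = malloc(10) -> d = 26; heap: [0-7 ALLOC][8-9 ALLOC][10-25 ALLOC][26-35 ALLOC][36-52 FREE]
Op 5: d = realloc(d, 22) -> d = 26; heap: [0-7 ALLOC][8-9 ALLOC][10-25 ALLOC][26-47 ALLOC][48-52 FREE]
Op 6: free(a) -> (freed a); heap: [0-7 FREE][8-9 ALLOC][10-25 ALLOC][26-47 ALLOC][48-52 FREE]
Op 7: c = realloc(c, 4) -> c = 10; heap: [0-7 FREE][8-9 ALLOC][10-13 ALLOC][14-25 FREE][26-47 ALLOC][48-52 FREE]
Free blocks: [8 12 5] total_free=25 largest=12 -> 100*(25-12)/25 = 1300/25 = 52

Answer: 52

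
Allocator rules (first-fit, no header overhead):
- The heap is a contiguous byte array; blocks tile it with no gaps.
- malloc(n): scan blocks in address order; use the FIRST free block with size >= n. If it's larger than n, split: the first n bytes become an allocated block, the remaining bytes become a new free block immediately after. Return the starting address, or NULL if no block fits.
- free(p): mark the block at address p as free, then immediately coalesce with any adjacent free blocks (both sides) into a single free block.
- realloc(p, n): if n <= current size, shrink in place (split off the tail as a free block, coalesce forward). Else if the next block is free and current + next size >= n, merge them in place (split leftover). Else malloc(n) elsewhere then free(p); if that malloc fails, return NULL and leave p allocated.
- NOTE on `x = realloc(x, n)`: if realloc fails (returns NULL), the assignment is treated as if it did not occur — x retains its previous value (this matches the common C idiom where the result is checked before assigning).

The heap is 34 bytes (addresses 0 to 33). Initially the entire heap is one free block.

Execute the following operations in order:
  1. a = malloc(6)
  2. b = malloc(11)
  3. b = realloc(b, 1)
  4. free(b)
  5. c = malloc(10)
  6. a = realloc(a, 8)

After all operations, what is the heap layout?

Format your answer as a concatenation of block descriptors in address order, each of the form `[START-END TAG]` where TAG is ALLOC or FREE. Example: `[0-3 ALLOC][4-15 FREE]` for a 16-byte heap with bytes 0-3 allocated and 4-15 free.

Answer: [0-5 FREE][6-15 ALLOC][16-23 ALLOC][24-33 FREE]

Derivation:
Op 1: a = malloc(6) -> a = 0; heap: [0-5 ALLOC][6-33 FREE]
Op 2: b = malloc(11) -> b = 6; heap: [0-5 ALLOC][6-16 ALLOC][17-33 FREE]
Op 3: b = realloc(b, 1) -> b = 6; heap: [0-5 ALLOC][6-6 ALLOC][7-33 FREE]
Op 4: free(b) -> (freed b); heap: [0-5 ALLOC][6-33 FREE]
Op 5: c = malloc(10) -> c = 6; heap: [0-5 ALLOC][6-15 ALLOC][16-33 FREE]
Op 6: a = realloc(a, 8) -> a = 16; heap: [0-5 FREE][6-15 ALLOC][16-23 ALLOC][24-33 FREE]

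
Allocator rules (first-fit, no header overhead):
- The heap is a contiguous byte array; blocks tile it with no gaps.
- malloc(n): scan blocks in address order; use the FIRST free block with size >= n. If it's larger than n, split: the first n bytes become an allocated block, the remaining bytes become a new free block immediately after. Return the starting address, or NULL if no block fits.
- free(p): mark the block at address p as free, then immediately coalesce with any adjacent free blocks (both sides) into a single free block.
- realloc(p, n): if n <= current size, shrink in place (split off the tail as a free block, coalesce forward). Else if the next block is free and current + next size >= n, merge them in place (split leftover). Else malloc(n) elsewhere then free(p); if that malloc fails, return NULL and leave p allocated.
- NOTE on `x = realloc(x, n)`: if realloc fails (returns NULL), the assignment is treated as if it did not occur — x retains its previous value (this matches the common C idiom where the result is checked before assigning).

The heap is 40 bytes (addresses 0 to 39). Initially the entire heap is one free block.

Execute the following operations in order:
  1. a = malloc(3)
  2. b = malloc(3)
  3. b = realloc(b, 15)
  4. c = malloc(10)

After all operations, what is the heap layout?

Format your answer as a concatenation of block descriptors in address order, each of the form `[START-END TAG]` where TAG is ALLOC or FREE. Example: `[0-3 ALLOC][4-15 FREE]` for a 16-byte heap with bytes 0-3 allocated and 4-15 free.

Answer: [0-2 ALLOC][3-17 ALLOC][18-27 ALLOC][28-39 FREE]

Derivation:
Op 1: a = malloc(3) -> a = 0; heap: [0-2 ALLOC][3-39 FREE]
Op 2: b = malloc(3) -> b = 3; heap: [0-2 ALLOC][3-5 ALLOC][6-39 FREE]
Op 3: b = realloc(b, 15) -> b = 3; heap: [0-2 ALLOC][3-17 ALLOC][18-39 FREE]
Op 4: c = malloc(10) -> c = 18; heap: [0-2 ALLOC][3-17 ALLOC][18-27 ALLOC][28-39 FREE]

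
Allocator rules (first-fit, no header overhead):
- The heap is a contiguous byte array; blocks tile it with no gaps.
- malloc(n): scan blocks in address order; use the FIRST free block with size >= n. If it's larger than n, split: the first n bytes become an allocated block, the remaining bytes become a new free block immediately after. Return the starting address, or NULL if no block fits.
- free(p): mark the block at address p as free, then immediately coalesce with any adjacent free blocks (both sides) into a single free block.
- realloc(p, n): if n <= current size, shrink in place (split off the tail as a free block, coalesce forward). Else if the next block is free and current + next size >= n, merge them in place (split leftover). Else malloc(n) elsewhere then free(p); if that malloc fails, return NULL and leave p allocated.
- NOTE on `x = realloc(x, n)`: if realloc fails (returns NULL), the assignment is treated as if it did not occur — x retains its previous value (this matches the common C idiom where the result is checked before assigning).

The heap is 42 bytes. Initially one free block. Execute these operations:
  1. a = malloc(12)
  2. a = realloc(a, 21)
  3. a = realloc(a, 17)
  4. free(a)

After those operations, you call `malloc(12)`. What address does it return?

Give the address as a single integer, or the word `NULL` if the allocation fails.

Op 1: a = malloc(12) -> a = 0; heap: [0-11 ALLOC][12-41 FREE]
Op 2: a = realloc(a, 21) -> a = 0; heap: [0-20 ALLOC][21-41 FREE]
Op 3: a = realloc(a, 17) -> a = 0; heap: [0-16 ALLOC][17-41 FREE]
Op 4: free(a) -> (freed a); heap: [0-41 FREE]
malloc(12): first-fit scan over [0-41 FREE] -> 0

Answer: 0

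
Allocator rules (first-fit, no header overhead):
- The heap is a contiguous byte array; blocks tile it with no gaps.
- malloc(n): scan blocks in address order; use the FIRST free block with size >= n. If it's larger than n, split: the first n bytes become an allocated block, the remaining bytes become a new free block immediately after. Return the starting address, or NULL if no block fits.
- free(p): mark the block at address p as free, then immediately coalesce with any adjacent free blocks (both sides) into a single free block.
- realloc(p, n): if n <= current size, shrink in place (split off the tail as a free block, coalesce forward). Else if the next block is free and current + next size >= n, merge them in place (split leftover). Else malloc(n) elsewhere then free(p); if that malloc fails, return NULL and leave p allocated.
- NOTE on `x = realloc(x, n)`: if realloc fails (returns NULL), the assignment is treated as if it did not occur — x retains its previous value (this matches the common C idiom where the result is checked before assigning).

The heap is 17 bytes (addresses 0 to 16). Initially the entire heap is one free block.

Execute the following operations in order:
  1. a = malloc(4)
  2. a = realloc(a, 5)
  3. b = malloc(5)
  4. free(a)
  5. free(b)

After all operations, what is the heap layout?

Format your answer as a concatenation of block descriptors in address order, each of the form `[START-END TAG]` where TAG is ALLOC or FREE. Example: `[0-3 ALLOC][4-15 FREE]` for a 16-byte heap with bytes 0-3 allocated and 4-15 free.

Answer: [0-16 FREE]

Derivation:
Op 1: a = malloc(4) -> a = 0; heap: [0-3 ALLOC][4-16 FREE]
Op 2: a = realloc(a, 5) -> a = 0; heap: [0-4 ALLOC][5-16 FREE]
Op 3: b = malloc(5) -> b = 5; heap: [0-4 ALLOC][5-9 ALLOC][10-16 FREE]
Op 4: free(a) -> (freed a); heap: [0-4 FREE][5-9 ALLOC][10-16 FREE]
Op 5: free(b) -> (freed b); heap: [0-16 FREE]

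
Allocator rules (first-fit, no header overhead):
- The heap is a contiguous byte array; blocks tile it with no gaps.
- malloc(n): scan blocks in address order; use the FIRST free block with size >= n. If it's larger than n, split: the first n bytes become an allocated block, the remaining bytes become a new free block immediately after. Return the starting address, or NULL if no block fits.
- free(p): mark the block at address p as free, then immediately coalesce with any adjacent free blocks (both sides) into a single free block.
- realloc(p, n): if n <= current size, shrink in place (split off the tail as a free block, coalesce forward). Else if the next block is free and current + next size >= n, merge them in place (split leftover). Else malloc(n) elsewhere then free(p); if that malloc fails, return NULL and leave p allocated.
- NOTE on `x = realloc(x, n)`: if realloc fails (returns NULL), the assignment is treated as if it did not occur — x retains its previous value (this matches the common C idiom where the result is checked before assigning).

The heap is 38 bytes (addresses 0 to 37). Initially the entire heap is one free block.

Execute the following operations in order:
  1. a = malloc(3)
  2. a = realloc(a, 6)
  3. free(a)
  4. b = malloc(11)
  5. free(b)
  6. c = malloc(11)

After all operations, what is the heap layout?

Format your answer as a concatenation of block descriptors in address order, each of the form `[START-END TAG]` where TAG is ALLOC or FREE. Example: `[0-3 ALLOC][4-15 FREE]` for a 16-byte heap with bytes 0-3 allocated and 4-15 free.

Op 1: a = malloc(3) -> a = 0; heap: [0-2 ALLOC][3-37 FREE]
Op 2: a = realloc(a, 6) -> a = 0; heap: [0-5 ALLOC][6-37 FREE]
Op 3: free(a) -> (freed a); heap: [0-37 FREE]
Op 4: b = malloc(11) -> b = 0; heap: [0-10 ALLOC][11-37 FREE]
Op 5: free(b) -> (freed b); heap: [0-37 FREE]
Op 6: c = malloc(11) -> c = 0; heap: [0-10 ALLOC][11-37 FREE]

Answer: [0-10 ALLOC][11-37 FREE]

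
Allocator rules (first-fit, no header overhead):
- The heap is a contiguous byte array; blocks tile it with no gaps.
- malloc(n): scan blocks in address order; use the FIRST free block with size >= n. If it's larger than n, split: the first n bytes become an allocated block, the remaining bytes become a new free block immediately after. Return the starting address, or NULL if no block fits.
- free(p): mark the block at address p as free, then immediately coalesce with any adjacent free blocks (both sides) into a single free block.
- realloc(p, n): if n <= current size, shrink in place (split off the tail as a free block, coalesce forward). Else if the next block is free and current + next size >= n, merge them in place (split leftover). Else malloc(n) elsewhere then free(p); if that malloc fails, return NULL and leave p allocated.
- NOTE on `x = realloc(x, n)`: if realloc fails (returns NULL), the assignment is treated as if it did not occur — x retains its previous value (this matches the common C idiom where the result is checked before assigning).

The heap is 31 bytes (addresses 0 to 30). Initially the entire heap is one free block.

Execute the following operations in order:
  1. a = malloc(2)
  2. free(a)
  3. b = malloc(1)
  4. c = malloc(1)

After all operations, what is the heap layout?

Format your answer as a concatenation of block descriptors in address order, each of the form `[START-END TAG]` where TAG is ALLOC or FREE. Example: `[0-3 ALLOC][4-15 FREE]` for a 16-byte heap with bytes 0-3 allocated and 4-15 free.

Op 1: a = malloc(2) -> a = 0; heap: [0-1 ALLOC][2-30 FREE]
Op 2: free(a) -> (freed a); heap: [0-30 FREE]
Op 3: b = malloc(1) -> b = 0; heap: [0-0 ALLOC][1-30 FREE]
Op 4: c = malloc(1) -> c = 1; heap: [0-0 ALLOC][1-1 ALLOC][2-30 FREE]

Answer: [0-0 ALLOC][1-1 ALLOC][2-30 FREE]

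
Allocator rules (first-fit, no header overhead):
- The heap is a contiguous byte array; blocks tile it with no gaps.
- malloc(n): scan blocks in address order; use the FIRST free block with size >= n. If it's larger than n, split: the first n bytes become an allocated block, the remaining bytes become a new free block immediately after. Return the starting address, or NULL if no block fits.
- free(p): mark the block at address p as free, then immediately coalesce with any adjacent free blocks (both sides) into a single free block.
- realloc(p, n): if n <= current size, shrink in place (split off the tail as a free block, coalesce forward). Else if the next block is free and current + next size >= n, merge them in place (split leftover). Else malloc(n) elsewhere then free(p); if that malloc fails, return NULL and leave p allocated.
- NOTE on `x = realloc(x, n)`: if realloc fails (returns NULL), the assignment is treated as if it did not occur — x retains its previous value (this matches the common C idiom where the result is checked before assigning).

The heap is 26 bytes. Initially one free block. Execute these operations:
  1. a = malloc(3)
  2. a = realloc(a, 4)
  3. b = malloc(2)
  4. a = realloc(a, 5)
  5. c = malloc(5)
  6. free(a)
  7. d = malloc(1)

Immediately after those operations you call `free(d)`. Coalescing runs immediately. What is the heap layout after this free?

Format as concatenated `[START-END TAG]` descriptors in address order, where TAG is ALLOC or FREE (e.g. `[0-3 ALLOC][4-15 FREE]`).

Op 1: a = malloc(3) -> a = 0; heap: [0-2 ALLOC][3-25 FREE]
Op 2: a = realloc(a, 4) -> a = 0; heap: [0-3 ALLOC][4-25 FREE]
Op 3: b = malloc(2) -> b = 4; heap: [0-3 ALLOC][4-5 ALLOC][6-25 FREE]
Op 4: a = realloc(a, 5) -> a = 6; heap: [0-3 FREE][4-5 ALLOC][6-10 ALLOC][11-25 FREE]
Op 5: c = malloc(5) -> c = 11; heap: [0-3 FREE][4-5 ALLOC][6-10 ALLOC][11-15 ALLOC][16-25 FREE]
Op 6: free(a) -> (freed a); heap: [0-3 FREE][4-5 ALLOC][6-10 FREE][11-15 ALLOC][16-25 FREE]
Op 7: d = malloc(1) -> d = 0; heap: [0-0 ALLOC][1-3 FREE][4-5 ALLOC][6-10 FREE][11-15 ALLOC][16-25 FREE]
free(d): d = 0 -> block [0-0 ALLOC]; mark free, coalesce with adjacent free neighbors -> [0-3 FREE][4-5 ALLOC][6-10 FREE][11-15 ALLOC][16-25 FREE]

Answer: [0-3 FREE][4-5 ALLOC][6-10 FREE][11-15 ALLOC][16-25 FREE]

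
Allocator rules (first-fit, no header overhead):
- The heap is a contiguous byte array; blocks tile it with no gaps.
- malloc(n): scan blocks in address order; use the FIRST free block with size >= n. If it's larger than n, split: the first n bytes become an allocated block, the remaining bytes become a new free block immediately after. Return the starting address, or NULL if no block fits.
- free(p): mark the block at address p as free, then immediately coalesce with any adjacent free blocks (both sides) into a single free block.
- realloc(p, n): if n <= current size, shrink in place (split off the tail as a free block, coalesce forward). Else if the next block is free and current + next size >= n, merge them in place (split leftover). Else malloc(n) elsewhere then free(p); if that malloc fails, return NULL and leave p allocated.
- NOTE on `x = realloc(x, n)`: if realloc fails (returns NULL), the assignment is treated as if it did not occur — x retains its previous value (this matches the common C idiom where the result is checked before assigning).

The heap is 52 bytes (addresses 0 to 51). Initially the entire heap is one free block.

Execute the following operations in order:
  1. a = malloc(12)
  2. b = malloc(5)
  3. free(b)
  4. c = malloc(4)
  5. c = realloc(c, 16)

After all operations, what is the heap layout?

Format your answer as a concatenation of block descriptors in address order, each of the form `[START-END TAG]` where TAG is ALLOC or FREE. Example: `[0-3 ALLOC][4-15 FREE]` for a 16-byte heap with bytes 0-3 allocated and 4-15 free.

Answer: [0-11 ALLOC][12-27 ALLOC][28-51 FREE]

Derivation:
Op 1: a = malloc(12) -> a = 0; heap: [0-11 ALLOC][12-51 FREE]
Op 2: b = malloc(5) -> b = 12; heap: [0-11 ALLOC][12-16 ALLOC][17-51 FREE]
Op 3: free(b) -> (freed b); heap: [0-11 ALLOC][12-51 FREE]
Op 4: c = malloc(4) -> c = 12; heap: [0-11 ALLOC][12-15 ALLOC][16-51 FREE]
Op 5: c = realloc(c, 16) -> c = 12; heap: [0-11 ALLOC][12-27 ALLOC][28-51 FREE]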